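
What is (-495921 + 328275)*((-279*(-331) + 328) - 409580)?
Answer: 53127520338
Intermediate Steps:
(-495921 + 328275)*((-279*(-331) + 328) - 409580) = -167646*((92349 + 328) - 409580) = -167646*(92677 - 409580) = -167646*(-316903) = 53127520338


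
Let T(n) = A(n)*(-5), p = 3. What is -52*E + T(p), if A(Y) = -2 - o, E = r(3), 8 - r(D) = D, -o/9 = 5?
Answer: -475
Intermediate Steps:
o = -45 (o = -9*5 = -45)
r(D) = 8 - D
E = 5 (E = 8 - 1*3 = 8 - 3 = 5)
A(Y) = 43 (A(Y) = -2 - 1*(-45) = -2 + 45 = 43)
T(n) = -215 (T(n) = 43*(-5) = -215)
-52*E + T(p) = -52*5 - 215 = -260 - 215 = -475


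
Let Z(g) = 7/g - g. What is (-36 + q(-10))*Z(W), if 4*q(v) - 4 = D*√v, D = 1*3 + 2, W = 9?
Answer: 2590/9 - 185*I*√10/18 ≈ 287.78 - 32.501*I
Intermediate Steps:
D = 5 (D = 3 + 2 = 5)
Z(g) = -g + 7/g
q(v) = 1 + 5*√v/4 (q(v) = 1 + (5*√v)/4 = 1 + 5*√v/4)
(-36 + q(-10))*Z(W) = (-36 + (1 + 5*√(-10)/4))*(-1*9 + 7/9) = (-36 + (1 + 5*(I*√10)/4))*(-9 + 7*(⅑)) = (-36 + (1 + 5*I*√10/4))*(-9 + 7/9) = (-35 + 5*I*√10/4)*(-74/9) = 2590/9 - 185*I*√10/18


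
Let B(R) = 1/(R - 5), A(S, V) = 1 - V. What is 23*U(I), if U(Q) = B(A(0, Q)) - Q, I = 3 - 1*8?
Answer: 138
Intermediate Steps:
I = -5 (I = 3 - 8 = -5)
B(R) = 1/(-5 + R)
U(Q) = 1/(-4 - Q) - Q (U(Q) = 1/(-5 + (1 - Q)) - Q = 1/(-4 - Q) - Q)
23*U(I) = 23*((-1 - 1*(-5)*(4 - 5))/(4 - 5)) = 23*((-1 - 1*(-5)*(-1))/(-1)) = 23*(-(-1 - 5)) = 23*(-1*(-6)) = 23*6 = 138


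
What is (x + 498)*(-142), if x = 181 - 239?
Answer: -62480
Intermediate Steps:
x = -58
(x + 498)*(-142) = (-58 + 498)*(-142) = 440*(-142) = -62480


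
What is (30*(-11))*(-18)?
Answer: 5940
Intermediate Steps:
(30*(-11))*(-18) = -330*(-18) = 5940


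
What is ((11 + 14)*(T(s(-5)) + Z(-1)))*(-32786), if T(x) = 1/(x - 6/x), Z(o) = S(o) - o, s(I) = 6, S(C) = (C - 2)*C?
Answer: -3442530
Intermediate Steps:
S(C) = C*(-2 + C) (S(C) = (-2 + C)*C = C*(-2 + C))
Z(o) = -o + o*(-2 + o) (Z(o) = o*(-2 + o) - o = -o + o*(-2 + o))
((11 + 14)*(T(s(-5)) + Z(-1)))*(-32786) = ((11 + 14)*(6/(-6 + 6²) - (-3 - 1)))*(-32786) = (25*(6/(-6 + 36) - 1*(-4)))*(-32786) = (25*(6/30 + 4))*(-32786) = (25*(6*(1/30) + 4))*(-32786) = (25*(⅕ + 4))*(-32786) = (25*(21/5))*(-32786) = 105*(-32786) = -3442530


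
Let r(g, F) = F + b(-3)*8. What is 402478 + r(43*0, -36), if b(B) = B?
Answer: 402418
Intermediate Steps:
r(g, F) = -24 + F (r(g, F) = F - 3*8 = F - 24 = -24 + F)
402478 + r(43*0, -36) = 402478 + (-24 - 36) = 402478 - 60 = 402418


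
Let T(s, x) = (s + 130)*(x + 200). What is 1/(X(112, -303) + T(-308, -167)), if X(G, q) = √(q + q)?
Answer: -979/5750747 - I*√606/34504482 ≈ -0.00017024 - 7.1345e-7*I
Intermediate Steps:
X(G, q) = √2*√q (X(G, q) = √(2*q) = √2*√q)
T(s, x) = (130 + s)*(200 + x)
1/(X(112, -303) + T(-308, -167)) = 1/(√2*√(-303) + (26000 + 130*(-167) + 200*(-308) - 308*(-167))) = 1/(√2*(I*√303) + (26000 - 21710 - 61600 + 51436)) = 1/(I*√606 - 5874) = 1/(-5874 + I*√606)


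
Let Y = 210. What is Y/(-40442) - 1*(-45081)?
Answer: 911582796/20221 ≈ 45081.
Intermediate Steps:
Y/(-40442) - 1*(-45081) = 210/(-40442) - 1*(-45081) = 210*(-1/40442) + 45081 = -105/20221 + 45081 = 911582796/20221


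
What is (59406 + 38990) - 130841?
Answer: -32445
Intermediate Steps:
(59406 + 38990) - 130841 = 98396 - 130841 = -32445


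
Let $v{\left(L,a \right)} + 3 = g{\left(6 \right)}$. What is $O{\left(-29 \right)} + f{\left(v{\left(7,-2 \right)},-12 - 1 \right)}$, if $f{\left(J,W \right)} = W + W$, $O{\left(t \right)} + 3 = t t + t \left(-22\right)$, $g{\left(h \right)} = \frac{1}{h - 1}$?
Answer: $1450$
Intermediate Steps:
$g{\left(h \right)} = \frac{1}{-1 + h}$
$v{\left(L,a \right)} = - \frac{14}{5}$ ($v{\left(L,a \right)} = -3 + \frac{1}{-1 + 6} = -3 + \frac{1}{5} = - \frac{14}{5}$)
$O{\left(t \right)} = -3 + t^{2} - 22 t$ ($O{\left(t \right)} = -3 + \left(t t + t \left(-22\right)\right) = -3 + \left(t^{2} - 22 t\right) = -3 + t^{2} - 22 t$)
$f{\left(J,W \right)} = 2 W$
$O{\left(-29 \right)} + f{\left(v{\left(7,-2 \right)},-12 - 1 \right)} = \left(-3 + \left(-29\right)^{2} - -638\right) + 2 \left(-12 - 1\right) = \left(-3 + 841 + 638\right) + 2 \left(-13\right) = 1476 - 26 = 1450$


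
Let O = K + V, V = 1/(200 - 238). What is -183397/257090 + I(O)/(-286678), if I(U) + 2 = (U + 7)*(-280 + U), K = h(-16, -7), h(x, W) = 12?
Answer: -37015462427067/53212877948440 ≈ -0.69561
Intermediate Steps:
K = 12
V = -1/38 (V = 1/(-38) = -1/38 ≈ -0.026316)
O = 455/38 (O = 12 - 1/38 = 455/38 ≈ 11.974)
I(U) = -2 + (-280 + U)*(7 + U) (I(U) = -2 + (U + 7)*(-280 + U) = -2 + (7 + U)*(-280 + U) = -2 + (-280 + U)*(7 + U))
-183397/257090 + I(O)/(-286678) = -183397/257090 + (-1962 + (455/38)² - 273*455/38)/(-286678) = -183397*1/257090 + (-1962 + 207025/1444 - 124215/38)*(-1/286678) = -183397/257090 - 7346273/1444*(-1/286678) = -183397/257090 + 7346273/413963032 = -37015462427067/53212877948440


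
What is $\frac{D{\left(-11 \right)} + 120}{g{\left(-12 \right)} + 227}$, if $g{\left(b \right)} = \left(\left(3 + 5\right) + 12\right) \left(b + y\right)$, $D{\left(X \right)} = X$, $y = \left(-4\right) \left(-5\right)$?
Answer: $\frac{109}{387} \approx 0.28165$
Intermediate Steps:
$y = 20$
$g{\left(b \right)} = 400 + 20 b$ ($g{\left(b \right)} = \left(\left(3 + 5\right) + 12\right) \left(b + 20\right) = \left(8 + 12\right) \left(20 + b\right) = 20 \left(20 + b\right) = 400 + 20 b$)
$\frac{D{\left(-11 \right)} + 120}{g{\left(-12 \right)} + 227} = \frac{-11 + 120}{\left(400 + 20 \left(-12\right)\right) + 227} = \frac{109}{\left(400 - 240\right) + 227} = \frac{109}{160 + 227} = \frac{109}{387}$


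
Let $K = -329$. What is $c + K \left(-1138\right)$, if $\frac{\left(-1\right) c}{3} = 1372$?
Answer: $370286$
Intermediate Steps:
$c = -4116$ ($c = \left(-3\right) 1372 = -4116$)
$c + K \left(-1138\right) = -4116 - -374402 = -4116 + 374402 = 370286$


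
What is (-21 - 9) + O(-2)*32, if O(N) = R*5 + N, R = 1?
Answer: 66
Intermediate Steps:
O(N) = 5 + N (O(N) = 1*5 + N = 5 + N)
(-21 - 9) + O(-2)*32 = (-21 - 9) + (5 - 2)*32 = -30 + 3*32 = -30 + 96 = 66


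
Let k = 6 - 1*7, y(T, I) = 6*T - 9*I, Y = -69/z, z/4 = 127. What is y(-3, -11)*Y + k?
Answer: -6097/508 ≈ -12.002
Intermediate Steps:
z = 508 (z = 4*127 = 508)
Y = -69/508 ≈ -0.13583
y(T, I) = -9*I + 6*T
k = -1 (k = 6 - 7 = -1)
y(-3, -11)*Y + k = (-9*(-11) + 6*(-3))*(-69/508) - 1 = (99 - 18)*(-69/508) - 1 = 81*(-69/508) - 1 = -5589/508 - 1 = -6097/508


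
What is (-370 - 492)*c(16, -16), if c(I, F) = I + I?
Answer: -27584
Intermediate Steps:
c(I, F) = 2*I
(-370 - 492)*c(16, -16) = (-370 - 492)*(2*16) = -862*32 = -27584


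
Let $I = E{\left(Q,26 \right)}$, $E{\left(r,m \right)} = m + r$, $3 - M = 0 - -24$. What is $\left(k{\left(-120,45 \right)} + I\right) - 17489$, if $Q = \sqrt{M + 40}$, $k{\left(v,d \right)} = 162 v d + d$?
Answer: $-892218 + \sqrt{19} \approx -8.9221 \cdot 10^{5}$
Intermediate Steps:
$M = -21$ ($M = 3 - \left(0 - -24\right) = 3 - \left(0 + 24\right) = 3 - 24 = -21$)
$k{\left(v,d \right)} = d + 162 d v$ ($k{\left(v,d \right)} = 162 d v + d = d + 162 d v$)
$Q = \sqrt{19}$ ($Q = \sqrt{-21 + 40} = \sqrt{19} \approx 4.3589$)
$I = 26 + \sqrt{19} \approx 30.359$
$\left(k{\left(-120,45 \right)} + I\right) - 17489 = \left(45 \left(1 + 162 \left(-120\right)\right) + \left(26 + \sqrt{19}\right)\right) - 17489 = \left(45 \left(1 - 19440\right) + \left(26 + \sqrt{19}\right)\right) - 17489 = \left(45 \left(-19439\right) + \left(26 + \sqrt{19}\right)\right) - 17489 = \left(-874755 + \left(26 + \sqrt{19}\right)\right) - 17489 = \left(-874729 + \sqrt{19}\right) - 17489 = -892218 + \sqrt{19}$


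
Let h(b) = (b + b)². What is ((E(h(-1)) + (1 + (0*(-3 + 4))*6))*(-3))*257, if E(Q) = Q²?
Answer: -13107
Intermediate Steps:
h(b) = 4*b² (h(b) = (2*b)² = 4*b²)
((E(h(-1)) + (1 + (0*(-3 + 4))*6))*(-3))*257 = (((4*(-1)²)² + (1 + (0*(-3 + 4))*6))*(-3))*257 = (((4*1)² + (1 + (0*1)*6))*(-3))*257 = ((4² + (1 + 0*6))*(-3))*257 = ((16 + (1 + 0))*(-3))*257 = ((16 + 1)*(-3))*257 = (17*(-3))*257 = -51*257 = -13107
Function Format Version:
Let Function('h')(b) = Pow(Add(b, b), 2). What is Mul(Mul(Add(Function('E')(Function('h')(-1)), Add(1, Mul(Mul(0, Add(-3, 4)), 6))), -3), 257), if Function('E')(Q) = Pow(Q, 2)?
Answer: -13107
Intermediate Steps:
Function('h')(b) = Mul(4, Pow(b, 2)) (Function('h')(b) = Pow(Mul(2, b), 2) = Mul(4, Pow(b, 2)))
Mul(Mul(Add(Function('E')(Function('h')(-1)), Add(1, Mul(Mul(0, Add(-3, 4)), 6))), -3), 257) = Mul(Mul(Add(Pow(Mul(4, Pow(-1, 2)), 2), Add(1, Mul(Mul(0, Add(-3, 4)), 6))), -3), 257) = Mul(Mul(Add(Pow(Mul(4, 1), 2), Add(1, Mul(Mul(0, 1), 6))), -3), 257) = Mul(Mul(Add(Pow(4, 2), Add(1, Mul(0, 6))), -3), 257) = Mul(Mul(Add(16, Add(1, 0)), -3), 257) = Mul(Mul(Add(16, 1), -3), 257) = Mul(Mul(17, -3), 257) = Mul(-51, 257) = -13107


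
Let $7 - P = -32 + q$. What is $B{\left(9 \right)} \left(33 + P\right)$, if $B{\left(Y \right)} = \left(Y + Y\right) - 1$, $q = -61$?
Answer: $2261$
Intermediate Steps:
$P = 100$ ($P = 7 - \left(-32 - 61\right) = 7 - -93 = 7 + 93 = 100$)
$B{\left(Y \right)} = -1 + 2 Y$ ($B{\left(Y \right)} = 2 Y - 1 = -1 + 2 Y$)
$B{\left(9 \right)} \left(33 + P\right) = \left(-1 + 2 \cdot 9\right) \left(33 + 100\right) = \left(-1 + 18\right) 133 = 17 \cdot 133 = 2261$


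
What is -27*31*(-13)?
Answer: 10881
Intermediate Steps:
-27*31*(-13) = -837*(-13) = 10881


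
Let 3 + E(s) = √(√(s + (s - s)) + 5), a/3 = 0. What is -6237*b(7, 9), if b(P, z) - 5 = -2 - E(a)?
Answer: -37422 + 6237*√5 ≈ -23476.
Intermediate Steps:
a = 0 (a = 3*0 = 0)
E(s) = -3 + √(5 + √s) (E(s) = -3 + √(√(s + (s - s)) + 5) = -3 + √(√(s + 0) + 5) = -3 + √(√s + 5) = -3 + √(5 + √s))
b(P, z) = 6 - √5 (b(P, z) = 5 + (-2 - (-3 + √(5 + √0))) = 5 + (-2 - (-3 + √(5 + 0))) = 5 + (-2 - (-3 + √5)) = 5 + (-2 + (3 - √5)) = 5 + (1 - √5) = 6 - √5)
-6237*b(7, 9) = -6237*(6 - √5) = -37422 + 6237*√5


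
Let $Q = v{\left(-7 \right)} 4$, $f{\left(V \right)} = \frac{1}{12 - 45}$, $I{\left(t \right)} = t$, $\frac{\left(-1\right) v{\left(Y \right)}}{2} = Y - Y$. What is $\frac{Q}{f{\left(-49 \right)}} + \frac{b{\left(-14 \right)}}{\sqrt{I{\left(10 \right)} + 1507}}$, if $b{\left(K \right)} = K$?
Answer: $- \frac{14 \sqrt{1517}}{1517} \approx -0.35945$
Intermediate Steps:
$v{\left(Y \right)} = 0$ ($v{\left(Y \right)} = - 2 \left(Y - Y\right) = \left(-2\right) 0 = 0$)
$f{\left(V \right)} = - \frac{1}{33}$ ($f{\left(V \right)} = \frac{1}{-33} = - \frac{1}{33}$)
$Q = 0$ ($Q = 0 \cdot 4 = 0$)
$\frac{Q}{f{\left(-49 \right)}} + \frac{b{\left(-14 \right)}}{\sqrt{I{\left(10 \right)} + 1507}} = \frac{0}{- \frac{1}{33}} - \frac{14}{\sqrt{10 + 1507}} = 0 \left(-33\right) - \frac{14}{\sqrt{1517}} = 0 - 14 \frac{\sqrt{1517}}{1517} = 0 - \frac{14 \sqrt{1517}}{1517} = - \frac{14 \sqrt{1517}}{1517}$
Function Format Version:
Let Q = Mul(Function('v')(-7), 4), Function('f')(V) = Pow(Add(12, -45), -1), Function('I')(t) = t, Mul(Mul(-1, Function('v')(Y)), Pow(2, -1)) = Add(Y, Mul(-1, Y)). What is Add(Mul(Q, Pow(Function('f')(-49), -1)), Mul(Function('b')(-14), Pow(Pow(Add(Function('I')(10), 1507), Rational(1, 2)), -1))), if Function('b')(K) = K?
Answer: Mul(Rational(-14, 1517), Pow(1517, Rational(1, 2))) ≈ -0.35945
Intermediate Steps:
Function('v')(Y) = 0 (Function('v')(Y) = Mul(-2, Add(Y, Mul(-1, Y))) = Mul(-2, 0) = 0)
Function('f')(V) = Rational(-1, 33) (Function('f')(V) = Pow(-33, -1) = Rational(-1, 33))
Q = 0 (Q = Mul(0, 4) = 0)
Add(Mul(Q, Pow(Function('f')(-49), -1)), Mul(Function('b')(-14), Pow(Pow(Add(Function('I')(10), 1507), Rational(1, 2)), -1))) = Add(Mul(0, Pow(Rational(-1, 33), -1)), Mul(-14, Pow(Pow(Add(10, 1507), Rational(1, 2)), -1))) = Add(Mul(0, -33), Mul(-14, Pow(Pow(1517, Rational(1, 2)), -1))) = Add(0, Mul(-14, Mul(Rational(1, 1517), Pow(1517, Rational(1, 2))))) = Add(0, Mul(Rational(-14, 1517), Pow(1517, Rational(1, 2)))) = Mul(Rational(-14, 1517), Pow(1517, Rational(1, 2)))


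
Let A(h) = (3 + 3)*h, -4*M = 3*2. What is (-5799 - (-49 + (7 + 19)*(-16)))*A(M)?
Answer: 48006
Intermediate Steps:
M = -3/2 (M = -3*2/4 = -¼*6 = -3/2 ≈ -1.5000)
A(h) = 6*h
(-5799 - (-49 + (7 + 19)*(-16)))*A(M) = (-5799 - (-49 + (7 + 19)*(-16)))*(6*(-3/2)) = (-5799 - (-49 + 26*(-16)))*(-9) = (-5799 - (-49 - 416))*(-9) = (-5799 - 1*(-465))*(-9) = (-5799 + 465)*(-9) = -5334*(-9) = 48006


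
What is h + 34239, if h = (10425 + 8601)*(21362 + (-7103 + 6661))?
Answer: 398058159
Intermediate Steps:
h = 398023920 (h = 19026*(21362 - 442) = 19026*20920 = 398023920)
h + 34239 = 398023920 + 34239 = 398058159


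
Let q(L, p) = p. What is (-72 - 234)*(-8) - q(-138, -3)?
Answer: 2451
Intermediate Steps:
(-72 - 234)*(-8) - q(-138, -3) = (-72 - 234)*(-8) - 1*(-3) = -306*(-8) + 3 = 2448 + 3 = 2451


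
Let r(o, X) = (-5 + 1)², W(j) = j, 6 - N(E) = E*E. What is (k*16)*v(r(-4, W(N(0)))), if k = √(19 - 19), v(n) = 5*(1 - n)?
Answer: 0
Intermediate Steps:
N(E) = 6 - E² (N(E) = 6 - E*E = 6 - E²)
r(o, X) = 16 (r(o, X) = (-4)² = 16)
v(n) = 5 - 5*n
k = 0 (k = √0 = 0)
(k*16)*v(r(-4, W(N(0)))) = (0*16)*(5 - 5*16) = 0*(5 - 80) = 0*(-75) = 0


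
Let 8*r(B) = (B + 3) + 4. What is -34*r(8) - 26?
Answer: -359/4 ≈ -89.750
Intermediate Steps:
r(B) = 7/8 + B/8 (r(B) = ((B + 3) + 4)/8 = ((3 + B) + 4)/8 = (7 + B)/8 = 7/8 + B/8)
-34*r(8) - 26 = -34*(7/8 + (⅛)*8) - 26 = -34*(7/8 + 1) - 26 = -34*15/8 - 26 = -255/4 - 26 = -359/4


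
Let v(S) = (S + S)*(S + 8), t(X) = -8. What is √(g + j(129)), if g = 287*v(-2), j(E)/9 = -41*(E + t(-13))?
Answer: I*√51537 ≈ 227.02*I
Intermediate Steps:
j(E) = 2952 - 369*E (j(E) = 9*(-41*(E - 8)) = 9*(-41*(-8 + E)) = 9*(328 - 41*E) = 2952 - 369*E)
v(S) = 2*S*(8 + S) (v(S) = (2*S)*(8 + S) = 2*S*(8 + S))
g = -6888 (g = 287*(2*(-2)*(8 - 2)) = 287*(2*(-2)*6) = 287*(-24) = -6888)
√(g + j(129)) = √(-6888 + (2952 - 369*129)) = √(-6888 + (2952 - 47601)) = √(-6888 - 44649) = √(-51537) = I*√51537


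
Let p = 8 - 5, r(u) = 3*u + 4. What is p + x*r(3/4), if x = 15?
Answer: 387/4 ≈ 96.750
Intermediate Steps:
r(u) = 4 + 3*u
p = 3
p + x*r(3/4) = 3 + 15*(4 + 3*(3/4)) = 3 + 15*(4 + 3*(3*(¼))) = 3 + 15*(4 + 3*(¾)) = 3 + 15*(4 + 9/4) = 3 + 15*(25/4) = 3 + 375/4 = 387/4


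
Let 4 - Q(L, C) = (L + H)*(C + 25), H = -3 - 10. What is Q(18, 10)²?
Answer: 29241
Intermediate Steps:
H = -13
Q(L, C) = 4 - (-13 + L)*(25 + C) (Q(L, C) = 4 - (L - 13)*(C + 25) = 4 - (-13 + L)*(25 + C))
Q(18, 10)² = (329 - 25*18 + 13*10 - 1*10*18)² = (329 - 450 + 130 - 180)² = (-171)² = 29241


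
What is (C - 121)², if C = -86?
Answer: 42849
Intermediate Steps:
(C - 121)² = (-86 - 121)² = (-207)² = 42849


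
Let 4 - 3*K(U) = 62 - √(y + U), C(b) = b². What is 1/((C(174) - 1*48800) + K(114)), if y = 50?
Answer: -83445/1547348368 - 3*√41/1547348368 ≈ -5.3940e-5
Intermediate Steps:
K(U) = -58/3 + √(50 + U)/3 (K(U) = 4/3 - (62 - √(50 + U))/3 = 4/3 + (-62/3 + √(50 + U)/3) = -58/3 + √(50 + U)/3)
1/((C(174) - 1*48800) + K(114)) = 1/((174² - 1*48800) + (-58/3 + √(50 + 114)/3)) = 1/((30276 - 48800) + (-58/3 + √164/3)) = 1/(-18524 + (-58/3 + (2*√41)/3)) = 1/(-18524 + (-58/3 + 2*√41/3)) = 1/(-55630/3 + 2*√41/3)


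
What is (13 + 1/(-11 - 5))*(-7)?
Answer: -1449/16 ≈ -90.563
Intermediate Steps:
(13 + 1/(-11 - 5))*(-7) = (13 + 1/(-16))*(-7) = (13 - 1/16)*(-7) = (207/16)*(-7) = -1449/16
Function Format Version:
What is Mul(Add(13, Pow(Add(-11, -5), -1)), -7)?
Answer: Rational(-1449, 16) ≈ -90.563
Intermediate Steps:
Mul(Add(13, Pow(Add(-11, -5), -1)), -7) = Mul(Add(13, Pow(-16, -1)), -7) = Mul(Add(13, Rational(-1, 16)), -7) = Mul(Rational(207, 16), -7) = Rational(-1449, 16)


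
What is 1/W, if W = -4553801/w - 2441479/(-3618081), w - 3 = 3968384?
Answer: -14357945605347/6787287351508 ≈ -2.1154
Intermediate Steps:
w = 3968387 (w = 3 + 3968384 = 3968387)
W = -6787287351508/14357945605347 (W = -4553801/3968387 - 2441479/(-3618081) = -4553801*1/3968387 - 2441479*(-1/3618081) = -4553801/3968387 + 2441479/3618081 = -6787287351508/14357945605347 ≈ -0.47272)
1/W = 1/(-6787287351508/14357945605347) = -14357945605347/6787287351508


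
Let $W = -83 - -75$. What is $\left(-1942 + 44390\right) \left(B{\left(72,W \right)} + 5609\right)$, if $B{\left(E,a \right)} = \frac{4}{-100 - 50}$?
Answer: $\frac{17856727504}{75} \approx 2.3809 \cdot 10^{8}$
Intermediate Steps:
$W = -8$ ($W = -83 + 75 = -8$)
$B{\left(E,a \right)} = - \frac{2}{75}$ ($B{\left(E,a \right)} = \frac{4}{-150} = 4 \left(- \frac{1}{150}\right) = - \frac{2}{75}$)
$\left(-1942 + 44390\right) \left(B{\left(72,W \right)} + 5609\right) = \left(-1942 + 44390\right) \left(- \frac{2}{75} + 5609\right) = 42448 \cdot \frac{420673}{75} = \frac{17856727504}{75}$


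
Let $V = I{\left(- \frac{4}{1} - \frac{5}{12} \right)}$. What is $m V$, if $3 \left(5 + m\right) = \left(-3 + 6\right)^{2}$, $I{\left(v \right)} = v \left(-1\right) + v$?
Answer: $0$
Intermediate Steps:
$I{\left(v \right)} = 0$ ($I{\left(v \right)} = - v + v = 0$)
$m = -2$ ($m = -5 + \frac{\left(-3 + 6\right)^{2}}{3} = -5 + \frac{3^{2}}{3} = -5 + \frac{1}{3} \cdot 9 = -5 + 3 = -2$)
$V = 0$
$m V = \left(-2\right) 0 = 0$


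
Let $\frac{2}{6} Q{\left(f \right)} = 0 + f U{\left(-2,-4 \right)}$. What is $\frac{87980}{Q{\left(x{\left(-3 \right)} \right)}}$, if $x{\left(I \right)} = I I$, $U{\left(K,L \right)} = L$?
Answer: $- \frac{21995}{27} \approx -814.63$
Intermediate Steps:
$x{\left(I \right)} = I^{2}$
$Q{\left(f \right)} = - 12 f$ ($Q{\left(f \right)} = 3 \left(0 + f \left(-4\right)\right) = 3 \left(0 - 4 f\right) = 3 \left(- 4 f\right) = - 12 f$)
$\frac{87980}{Q{\left(x{\left(-3 \right)} \right)}} = \frac{87980}{\left(-12\right) \left(-3\right)^{2}} = \frac{87980}{\left(-12\right) 9} = \frac{87980}{-108} = 87980 \left(- \frac{1}{108}\right) = - \frac{21995}{27}$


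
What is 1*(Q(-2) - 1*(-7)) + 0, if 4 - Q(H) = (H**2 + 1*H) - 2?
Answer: 11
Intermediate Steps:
Q(H) = 6 - H - H**2 (Q(H) = 4 - ((H**2 + 1*H) - 2) = 4 - ((H**2 + H) - 2) = 4 - ((H + H**2) - 2) = 4 - (-2 + H + H**2) = 4 + (2 - H - H**2) = 6 - H - H**2)
1*(Q(-2) - 1*(-7)) + 0 = 1*((6 - 1*(-2) - 1*(-2)**2) - 1*(-7)) + 0 = 1*((6 + 2 - 1*4) + 7) + 0 = 1*((6 + 2 - 4) + 7) + 0 = 1*(4 + 7) + 0 = 1*11 + 0 = 11 + 0 = 11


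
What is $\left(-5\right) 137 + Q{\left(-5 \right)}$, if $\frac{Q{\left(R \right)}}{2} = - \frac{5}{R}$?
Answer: $-683$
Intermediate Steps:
$Q{\left(R \right)} = - \frac{10}{R}$ ($Q{\left(R \right)} = 2 \left(- \frac{5}{R}\right) = - \frac{10}{R}$)
$\left(-5\right) 137 + Q{\left(-5 \right)} = \left(-5\right) 137 - \frac{10}{-5} = -685 - -2 = -685 + 2 = -683$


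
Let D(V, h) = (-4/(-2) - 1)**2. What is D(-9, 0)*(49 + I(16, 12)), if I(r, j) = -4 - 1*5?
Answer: 40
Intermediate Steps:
D(V, h) = 1 (D(V, h) = (-4*(-1/2) - 1)**2 = (2 - 1)**2 = 1**2 = 1)
I(r, j) = -9 (I(r, j) = -4 - 5 = -9)
D(-9, 0)*(49 + I(16, 12)) = 1*(49 - 9) = 1*40 = 40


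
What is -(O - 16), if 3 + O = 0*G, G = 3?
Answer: 19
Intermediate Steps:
O = -3 (O = -3 + 0*3 = -3 + 0 = -3)
-(O - 16) = -(-3 - 16) = -1*(-19) = 19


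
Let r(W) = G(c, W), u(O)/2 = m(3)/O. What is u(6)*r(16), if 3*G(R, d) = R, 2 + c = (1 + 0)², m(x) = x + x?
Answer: -⅔ ≈ -0.66667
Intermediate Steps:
m(x) = 2*x
c = -1 (c = -2 + (1 + 0)² = -2 + 1² = -2 + 1 = -1)
G(R, d) = R/3
u(O) = 12/O (u(O) = 2*((2*3)/O) = 2*(6/O) = 12/O)
r(W) = -⅓ (r(W) = (⅓)*(-1) = -⅓)
u(6)*r(16) = (12/6)*(-⅓) = (12*(⅙))*(-⅓) = 2*(-⅓) = -⅔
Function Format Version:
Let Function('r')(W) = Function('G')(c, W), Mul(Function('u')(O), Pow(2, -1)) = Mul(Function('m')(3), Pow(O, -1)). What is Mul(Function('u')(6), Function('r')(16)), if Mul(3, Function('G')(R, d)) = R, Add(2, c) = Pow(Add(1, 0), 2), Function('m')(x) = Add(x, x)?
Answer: Rational(-2, 3) ≈ -0.66667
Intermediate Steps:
Function('m')(x) = Mul(2, x)
c = -1 (c = Add(-2, Pow(Add(1, 0), 2)) = Add(-2, Pow(1, 2)) = Add(-2, 1) = -1)
Function('G')(R, d) = Mul(Rational(1, 3), R)
Function('u')(O) = Mul(12, Pow(O, -1)) (Function('u')(O) = Mul(2, Mul(Mul(2, 3), Pow(O, -1))) = Mul(2, Mul(6, Pow(O, -1))) = Mul(12, Pow(O, -1)))
Function('r')(W) = Rational(-1, 3) (Function('r')(W) = Mul(Rational(1, 3), -1) = Rational(-1, 3))
Mul(Function('u')(6), Function('r')(16)) = Mul(Mul(12, Pow(6, -1)), Rational(-1, 3)) = Mul(Mul(12, Rational(1, 6)), Rational(-1, 3)) = Mul(2, Rational(-1, 3)) = Rational(-2, 3)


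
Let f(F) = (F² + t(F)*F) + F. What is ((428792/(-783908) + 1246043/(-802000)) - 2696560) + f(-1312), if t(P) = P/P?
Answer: -153690918211925011/157173554000 ≈ -9.7784e+5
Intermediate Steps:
t(P) = 1
f(F) = F² + 2*F (f(F) = (F² + 1*F) + F = (F² + F) + F = (F + F²) + F = F² + 2*F)
((428792/(-783908) + 1246043/(-802000)) - 2696560) + f(-1312) = ((428792/(-783908) + 1246043/(-802000)) - 2696560) - 1312*(2 - 1312) = ((428792*(-1/783908) + 1246043*(-1/802000)) - 2696560) - 1312*(-1310) = ((-107198/195977 - 1246043/802000) - 2696560) + 1718720 = (-330168565011/157173554000 - 2696560) + 1718720 = -423828248942805011/157173554000 + 1718720 = -153690918211925011/157173554000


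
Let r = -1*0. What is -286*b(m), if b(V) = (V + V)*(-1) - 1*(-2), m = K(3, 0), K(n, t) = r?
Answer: -572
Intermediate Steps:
r = 0
K(n, t) = 0
m = 0
b(V) = 2 - 2*V (b(V) = (2*V)*(-1) + 2 = -2*V + 2 = 2 - 2*V)
-286*b(m) = -286*(2 - 2*0) = -286*(2 + 0) = -286*2 = -572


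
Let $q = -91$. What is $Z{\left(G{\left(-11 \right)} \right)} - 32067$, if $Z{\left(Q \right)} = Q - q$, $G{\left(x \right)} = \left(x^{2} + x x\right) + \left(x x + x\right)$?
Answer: $-31624$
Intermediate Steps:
$G{\left(x \right)} = x + 3 x^{2}$ ($G{\left(x \right)} = \left(x^{2} + x^{2}\right) + \left(x^{2} + x\right) = 2 x^{2} + \left(x + x^{2}\right) = x + 3 x^{2}$)
$Z{\left(Q \right)} = 91 + Q$ ($Z{\left(Q \right)} = Q - -91 = Q + 91 = 91 + Q$)
$Z{\left(G{\left(-11 \right)} \right)} - 32067 = \left(91 - 11 \left(1 + 3 \left(-11\right)\right)\right) - 32067 = \left(91 - 11 \left(1 - 33\right)\right) - 32067 = \left(91 - -352\right) - 32067 = \left(91 + 352\right) - 32067 = 443 - 32067 = -31624$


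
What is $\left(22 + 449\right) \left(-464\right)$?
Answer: $-218544$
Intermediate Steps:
$\left(22 + 449\right) \left(-464\right) = 471 \left(-464\right) = -218544$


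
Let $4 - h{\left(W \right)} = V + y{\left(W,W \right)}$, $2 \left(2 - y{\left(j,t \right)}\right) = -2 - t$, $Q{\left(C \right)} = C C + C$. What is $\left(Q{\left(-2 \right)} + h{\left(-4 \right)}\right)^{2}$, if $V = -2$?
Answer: $49$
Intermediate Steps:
$Q{\left(C \right)} = C + C^{2}$ ($Q{\left(C \right)} = C^{2} + C = C + C^{2}$)
$y{\left(j,t \right)} = 3 + \frac{t}{2}$ ($y{\left(j,t \right)} = 2 - \frac{-2 - t}{2} = 2 + \left(1 + \frac{t}{2}\right) = 3 + \frac{t}{2}$)
$h{\left(W \right)} = 3 - \frac{W}{2}$ ($h{\left(W \right)} = 4 - \left(-2 + \left(3 + \frac{W}{2}\right)\right) = 4 - \left(1 + \frac{W}{2}\right) = 3 - \frac{W}{2}$)
$\left(Q{\left(-2 \right)} + h{\left(-4 \right)}\right)^{2} = \left(- 2 \left(1 - 2\right) + \left(3 - -2\right)\right)^{2} = \left(\left(-2\right) \left(-1\right) + \left(3 + 2\right)\right)^{2} = \left(2 + 5\right)^{2} = 7^{2} = 49$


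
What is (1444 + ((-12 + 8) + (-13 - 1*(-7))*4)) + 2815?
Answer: 4231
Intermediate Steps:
(1444 + ((-12 + 8) + (-13 - 1*(-7))*4)) + 2815 = (1444 + (-4 + (-13 + 7)*4)) + 2815 = (1444 + (-4 - 6*4)) + 2815 = (1444 + (-4 - 24)) + 2815 = (1444 - 28) + 2815 = 1416 + 2815 = 4231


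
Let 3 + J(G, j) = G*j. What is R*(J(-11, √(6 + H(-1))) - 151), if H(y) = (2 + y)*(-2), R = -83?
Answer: 14608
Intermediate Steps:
H(y) = -4 - 2*y
J(G, j) = -3 + G*j
R*(J(-11, √(6 + H(-1))) - 151) = -83*((-3 - 11*√(6 + (-4 - 2*(-1)))) - 151) = -83*((-3 - 11*√(6 + (-4 + 2))) - 151) = -83*((-3 - 11*√(6 - 2)) - 151) = -83*((-3 - 11*√4) - 151) = -83*((-3 - 11*2) - 151) = -83*((-3 - 22) - 151) = -83*(-25 - 151) = -83*(-176) = 14608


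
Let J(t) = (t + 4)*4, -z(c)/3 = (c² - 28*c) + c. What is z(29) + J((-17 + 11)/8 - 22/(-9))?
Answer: -1361/9 ≈ -151.22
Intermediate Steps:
z(c) = -3*c² + 81*c (z(c) = -3*((c² - 28*c) + c) = -3*(c² - 27*c) = -3*c² + 81*c)
J(t) = 16 + 4*t (J(t) = (4 + t)*4 = 16 + 4*t)
z(29) + J((-17 + 11)/8 - 22/(-9)) = 3*29*(27 - 1*29) + (16 + 4*((-17 + 11)/8 - 22/(-9))) = 3*29*(27 - 29) + (16 + 4*(-6*⅛ - 22*(-⅑))) = 3*29*(-2) + (16 + 4*(-¾ + 22/9)) = -174 + (16 + 4*(61/36)) = -174 + (16 + 61/9) = -174 + 205/9 = -1361/9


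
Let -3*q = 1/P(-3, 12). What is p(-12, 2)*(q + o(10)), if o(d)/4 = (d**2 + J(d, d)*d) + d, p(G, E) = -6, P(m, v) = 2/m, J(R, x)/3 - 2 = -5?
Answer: -483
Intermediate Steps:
J(R, x) = -9 (J(R, x) = 6 + 3*(-5) = 6 - 15 = -9)
q = 1/2 (q = -1/(3*(2/(-3))) = -1/(3*(2*(-1/3))) = -1/(3*(-2/3)) = -1/3*(-3/2) = 1/2 ≈ 0.50000)
o(d) = -32*d + 4*d**2 (o(d) = 4*((d**2 - 9*d) + d) = 4*(d**2 - 8*d) = -32*d + 4*d**2)
p(-12, 2)*(q + o(10)) = -6*(1/2 + 4*10*(-8 + 10)) = -6*(1/2 + 4*10*2) = -6*(1/2 + 80) = -6*161/2 = -483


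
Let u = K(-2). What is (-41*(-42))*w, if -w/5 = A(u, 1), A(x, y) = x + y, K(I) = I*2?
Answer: 25830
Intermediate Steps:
K(I) = 2*I
u = -4 (u = 2*(-2) = -4)
w = 15 (w = -5*(-4 + 1) = -5*(-3) = 15)
(-41*(-42))*w = -41*(-42)*15 = 1722*15 = 25830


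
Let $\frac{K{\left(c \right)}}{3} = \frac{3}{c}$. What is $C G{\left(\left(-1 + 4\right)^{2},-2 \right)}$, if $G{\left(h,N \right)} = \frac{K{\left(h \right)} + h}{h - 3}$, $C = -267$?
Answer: $-445$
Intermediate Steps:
$K{\left(c \right)} = \frac{9}{c}$ ($K{\left(c \right)} = 3 \frac{3}{c} = \frac{9}{c}$)
$G{\left(h,N \right)} = \frac{h + \frac{9}{h}}{-3 + h}$ ($G{\left(h,N \right)} = \frac{\frac{9}{h} + h}{h - 3} = \frac{h + \frac{9}{h}}{-3 + h}$)
$C G{\left(\left(-1 + 4\right)^{2},-2 \right)} = - 267 \frac{9 + \left(\left(-1 + 4\right)^{2}\right)^{2}}{\left(-1 + 4\right)^{2} \left(-3 + \left(-1 + 4\right)^{2}\right)} = - 267 \frac{9 + \left(3^{2}\right)^{2}}{3^{2} \left(-3 + 3^{2}\right)} = - 267 \frac{9 + 9^{2}}{9 \left(-3 + 9\right)} = - 267 \frac{9 + 81}{9 \cdot 6} = - 267 \cdot \frac{1}{9} \cdot \frac{1}{6} \cdot 90 = \left(-267\right) \frac{5}{3} = -445$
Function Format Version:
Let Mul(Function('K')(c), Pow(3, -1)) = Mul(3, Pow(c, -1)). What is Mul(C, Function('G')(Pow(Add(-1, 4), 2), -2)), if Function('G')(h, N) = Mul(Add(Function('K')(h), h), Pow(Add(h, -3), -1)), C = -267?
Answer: -445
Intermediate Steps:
Function('K')(c) = Mul(9, Pow(c, -1)) (Function('K')(c) = Mul(3, Mul(3, Pow(c, -1))) = Mul(9, Pow(c, -1)))
Function('G')(h, N) = Mul(Pow(Add(-3, h), -1), Add(h, Mul(9, Pow(h, -1)))) (Function('G')(h, N) = Mul(Add(Mul(9, Pow(h, -1)), h), Pow(Add(h, -3), -1)) = Mul(Add(h, Mul(9, Pow(h, -1))), Pow(Add(-3, h), -1)) = Mul(Pow(Add(-3, h), -1), Add(h, Mul(9, Pow(h, -1)))))
Mul(C, Function('G')(Pow(Add(-1, 4), 2), -2)) = Mul(-267, Mul(Pow(Pow(Add(-1, 4), 2), -1), Pow(Add(-3, Pow(Add(-1, 4), 2)), -1), Add(9, Pow(Pow(Add(-1, 4), 2), 2)))) = Mul(-267, Mul(Pow(Pow(3, 2), -1), Pow(Add(-3, Pow(3, 2)), -1), Add(9, Pow(Pow(3, 2), 2)))) = Mul(-267, Mul(Pow(9, -1), Pow(Add(-3, 9), -1), Add(9, Pow(9, 2)))) = Mul(-267, Mul(Rational(1, 9), Pow(6, -1), Add(9, 81))) = Mul(-267, Mul(Rational(1, 9), Rational(1, 6), 90)) = Mul(-267, Rational(5, 3)) = -445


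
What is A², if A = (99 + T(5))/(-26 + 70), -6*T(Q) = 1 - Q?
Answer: 89401/17424 ≈ 5.1309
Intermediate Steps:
T(Q) = -⅙ + Q/6 (T(Q) = -(1 - Q)/6 = -⅙ + Q/6)
A = 299/132 (A = (99 + (-⅙ + (⅙)*5))/(-26 + 70) = (99 + (-⅙ + ⅚))/44 = (99 + ⅔)*(1/44) = (299/3)*(1/44) = 299/132 ≈ 2.2652)
A² = (299/132)² = 89401/17424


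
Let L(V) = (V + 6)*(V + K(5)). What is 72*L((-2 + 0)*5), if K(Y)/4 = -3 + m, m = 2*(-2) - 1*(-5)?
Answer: 5184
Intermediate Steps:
m = 1 (m = -4 + 5 = 1)
K(Y) = -8 (K(Y) = 4*(-3 + 1) = 4*(-2) = -8)
L(V) = (-8 + V)*(6 + V) (L(V) = (V + 6)*(V - 8) = (6 + V)*(-8 + V) = (-8 + V)*(6 + V))
72*L((-2 + 0)*5) = 72*(-48 + ((-2 + 0)*5)² - 2*(-2 + 0)*5) = 72*(-48 + (-2*5)² - (-4)*5) = 72*(-48 + (-10)² - 2*(-10)) = 72*(-48 + 100 + 20) = 72*72 = 5184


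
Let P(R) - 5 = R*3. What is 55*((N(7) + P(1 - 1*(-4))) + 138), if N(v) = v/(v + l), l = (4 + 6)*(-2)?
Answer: 112585/13 ≈ 8660.4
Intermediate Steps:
l = -20 (l = 10*(-2) = -20)
P(R) = 5 + 3*R (P(R) = 5 + R*3 = 5 + 3*R)
N(v) = v/(-20 + v) (N(v) = v/(v - 20) = v/(-20 + v))
55*((N(7) + P(1 - 1*(-4))) + 138) = 55*((7/(-20 + 7) + (5 + 3*(1 - 1*(-4)))) + 138) = 55*((7/(-13) + (5 + 3*(1 + 4))) + 138) = 55*((7*(-1/13) + (5 + 3*5)) + 138) = 55*((-7/13 + (5 + 15)) + 138) = 55*((-7/13 + 20) + 138) = 55*(253/13 + 138) = 55*(2047/13) = 112585/13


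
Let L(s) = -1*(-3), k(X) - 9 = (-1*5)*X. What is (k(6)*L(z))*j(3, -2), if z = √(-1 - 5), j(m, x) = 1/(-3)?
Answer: 21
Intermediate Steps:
j(m, x) = -⅓
k(X) = 9 - 5*X (k(X) = 9 + (-1*5)*X = 9 - 5*X)
z = I*√6 (z = √(-6) = I*√6 ≈ 2.4495*I)
L(s) = 3
(k(6)*L(z))*j(3, -2) = ((9 - 5*6)*3)*(-⅓) = ((9 - 30)*3)*(-⅓) = -21*3*(-⅓) = -63*(-⅓) = 21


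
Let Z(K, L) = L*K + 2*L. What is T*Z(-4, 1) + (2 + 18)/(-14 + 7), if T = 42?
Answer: -608/7 ≈ -86.857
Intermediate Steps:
Z(K, L) = 2*L + K*L (Z(K, L) = K*L + 2*L = 2*L + K*L)
T*Z(-4, 1) + (2 + 18)/(-14 + 7) = 42*(1*(2 - 4)) + (2 + 18)/(-14 + 7) = 42*(1*(-2)) + 20/(-7) = 42*(-2) + 20*(-⅐) = -84 - 20/7 = -608/7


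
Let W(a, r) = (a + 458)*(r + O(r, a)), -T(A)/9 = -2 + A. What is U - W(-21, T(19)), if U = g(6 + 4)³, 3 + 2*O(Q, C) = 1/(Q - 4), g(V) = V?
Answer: 10757309/157 ≈ 68518.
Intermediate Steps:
T(A) = 18 - 9*A (T(A) = -9*(-2 + A) = 18 - 9*A)
O(Q, C) = -3/2 + 1/(2*(-4 + Q)) (O(Q, C) = -3/2 + 1/(2*(Q - 4)) = -3/2 + 1/(2*(-4 + Q)))
U = 1000 (U = (6 + 4)³ = 10³ = 1000)
W(a, r) = (458 + a)*(r + (13 - 3*r)/(2*(-4 + r))) (W(a, r) = (a + 458)*(r + (13 - 3*r)/(2*(-4 + r))) = (458 + a)*(r + (13 - 3*r)/(2*(-4 + r))))
U - W(-21, T(19)) = 1000 - (2977 - 687*(18 - 9*19) - ½*(-21)*(-13 + 3*(18 - 9*19)) + (18 - 9*19)*(-4 + (18 - 9*19))*(458 - 21))/(-4 + (18 - 9*19)) = 1000 - (2977 - 687*(18 - 171) - ½*(-21)*(-13 + 3*(18 - 171)) + (18 - 171)*(-4 + (18 - 171))*437)/(-4 + (18 - 171)) = 1000 - (2977 - 687*(-153) - ½*(-21)*(-13 + 3*(-153)) - 153*(-4 - 153)*437)/(-4 - 153) = 1000 - (2977 + 105111 - ½*(-21)*(-13 - 459) - 153*(-157)*437)/(-157) = 1000 - (-1)*(2977 + 105111 - ½*(-21)*(-472) + 10497177)/157 = 1000 - (-1)*(2977 + 105111 - 4956 + 10497177)/157 = 1000 - (-1)*10600309/157 = 1000 - 1*(-10600309/157) = 1000 + 10600309/157 = 10757309/157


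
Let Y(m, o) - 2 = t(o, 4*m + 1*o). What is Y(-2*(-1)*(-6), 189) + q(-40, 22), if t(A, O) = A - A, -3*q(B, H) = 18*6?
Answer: -34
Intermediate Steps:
q(B, H) = -36 (q(B, H) = -6*6 = -⅓*108 = -36)
t(A, O) = 0
Y(m, o) = 2 (Y(m, o) = 2 + 0 = 2)
Y(-2*(-1)*(-6), 189) + q(-40, 22) = 2 - 36 = -34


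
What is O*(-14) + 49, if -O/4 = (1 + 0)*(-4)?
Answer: -175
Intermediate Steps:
O = 16 (O = -4*(1 + 0)*(-4) = -4*(-4) = 16)
O*(-14) + 49 = 16*(-14) + 49 = -224 + 49 = -175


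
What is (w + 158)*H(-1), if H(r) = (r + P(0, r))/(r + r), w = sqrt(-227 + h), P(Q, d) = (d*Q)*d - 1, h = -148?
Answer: 158 + 5*I*sqrt(15) ≈ 158.0 + 19.365*I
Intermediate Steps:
P(Q, d) = -1 + Q*d**2 (P(Q, d) = (Q*d)*d - 1 = Q*d**2 - 1 = -1 + Q*d**2)
w = 5*I*sqrt(15) (w = sqrt(-227 - 148) = sqrt(-375) = 5*I*sqrt(15) ≈ 19.365*I)
H(r) = (-1 + r)/(2*r) (H(r) = (r + (-1 + 0*r**2))/(r + r) = (r + (-1 + 0))/((2*r)) = (r - 1)*(1/(2*r)) = (-1 + r)*(1/(2*r)) = (-1 + r)/(2*r))
(w + 158)*H(-1) = (5*I*sqrt(15) + 158)*((1/2)*(-1 - 1)/(-1)) = (158 + 5*I*sqrt(15))*((1/2)*(-1)*(-2)) = (158 + 5*I*sqrt(15))*1 = 158 + 5*I*sqrt(15)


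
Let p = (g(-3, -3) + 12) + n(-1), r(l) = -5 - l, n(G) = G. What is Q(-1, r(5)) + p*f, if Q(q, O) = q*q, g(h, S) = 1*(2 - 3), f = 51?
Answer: 511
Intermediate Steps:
g(h, S) = -1 (g(h, S) = 1*(-1) = -1)
Q(q, O) = q²
p = 10 (p = (-1 + 12) - 1 = 11 - 1 = 10)
Q(-1, r(5)) + p*f = (-1)² + 10*51 = 1 + 510 = 511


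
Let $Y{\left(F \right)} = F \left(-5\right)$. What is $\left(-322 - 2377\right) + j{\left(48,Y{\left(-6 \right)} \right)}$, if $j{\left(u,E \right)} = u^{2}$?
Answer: $-395$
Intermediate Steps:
$Y{\left(F \right)} = - 5 F$
$\left(-322 - 2377\right) + j{\left(48,Y{\left(-6 \right)} \right)} = \left(-322 - 2377\right) + 48^{2} = -2699 + 2304 = -395$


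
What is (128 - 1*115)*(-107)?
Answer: -1391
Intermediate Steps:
(128 - 1*115)*(-107) = (128 - 115)*(-107) = 13*(-107) = -1391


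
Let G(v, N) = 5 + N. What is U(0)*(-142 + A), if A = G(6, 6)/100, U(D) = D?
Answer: 0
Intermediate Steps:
A = 11/100 (A = (5 + 6)/100 = 11*(1/100) = 11/100 ≈ 0.11000)
U(0)*(-142 + A) = 0*(-142 + 11/100) = 0*(-14189/100) = 0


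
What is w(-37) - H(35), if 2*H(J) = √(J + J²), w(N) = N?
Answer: -37 - 3*√35 ≈ -54.748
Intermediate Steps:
H(J) = √(J + J²)/2
w(-37) - H(35) = -37 - √(35*(1 + 35))/2 = -37 - √(35*36)/2 = -37 - √1260/2 = -37 - 6*√35/2 = -37 - 3*√35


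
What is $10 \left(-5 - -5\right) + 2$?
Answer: $2$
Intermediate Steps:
$10 \left(-5 - -5\right) + 2 = 10 \left(-5 + 5\right) + 2 = 10 \cdot 0 + 2 = 0 + 2 = 2$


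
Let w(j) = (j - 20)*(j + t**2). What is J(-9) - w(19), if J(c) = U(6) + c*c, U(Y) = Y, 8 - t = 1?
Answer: 155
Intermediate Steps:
t = 7 (t = 8 - 1*1 = 8 - 1 = 7)
w(j) = (-20 + j)*(49 + j) (w(j) = (j - 20)*(j + 7**2) = (-20 + j)*(j + 49) = (-20 + j)*(49 + j))
J(c) = 6 + c**2 (J(c) = 6 + c*c = 6 + c**2)
J(-9) - w(19) = (6 + (-9)**2) - (-980 + 19**2 + 29*19) = (6 + 81) - (-980 + 361 + 551) = 87 - 1*(-68) = 87 + 68 = 155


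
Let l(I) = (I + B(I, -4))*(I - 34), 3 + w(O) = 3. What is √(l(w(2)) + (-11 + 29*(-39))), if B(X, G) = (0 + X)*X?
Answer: I*√1142 ≈ 33.794*I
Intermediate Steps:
w(O) = 0 (w(O) = -3 + 3 = 0)
B(X, G) = X² (B(X, G) = X*X = X²)
l(I) = (-34 + I)*(I + I²) (l(I) = (I + I²)*(I - 34) = (I + I²)*(-34 + I) = (-34 + I)*(I + I²))
√(l(w(2)) + (-11 + 29*(-39))) = √(0*(-34 + 0² - 33*0) + (-11 + 29*(-39))) = √(0*(-34 + 0 + 0) + (-11 - 1131)) = √(0*(-34) - 1142) = √(0 - 1142) = √(-1142) = I*√1142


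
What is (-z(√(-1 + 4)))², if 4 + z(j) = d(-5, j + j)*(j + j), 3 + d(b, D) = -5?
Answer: 784 + 128*√3 ≈ 1005.7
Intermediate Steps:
d(b, D) = -8 (d(b, D) = -3 - 5 = -8)
z(j) = -4 - 16*j (z(j) = -4 - 8*(j + j) = -4 - 16*j)
(-z(√(-1 + 4)))² = (-(-4 - 16*√(-1 + 4)))² = (-(-4 - 16*√3))² = (4 + 16*√3)²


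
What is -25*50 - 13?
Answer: -1263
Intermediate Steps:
-25*50 - 13 = -1250 - 13 = -1263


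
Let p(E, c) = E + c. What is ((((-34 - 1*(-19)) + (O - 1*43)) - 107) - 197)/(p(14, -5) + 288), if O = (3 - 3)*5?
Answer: -362/297 ≈ -1.2189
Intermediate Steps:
O = 0 (O = 0*5 = 0)
((((-34 - 1*(-19)) + (O - 1*43)) - 107) - 197)/(p(14, -5) + 288) = ((((-34 - 1*(-19)) + (0 - 1*43)) - 107) - 197)/((14 - 5) + 288) = ((((-34 + 19) + (0 - 43)) - 107) - 197)/(9 + 288) = (((-15 - 43) - 107) - 197)/297 = ((-58 - 107) - 197)*(1/297) = (-165 - 197)*(1/297) = -362*1/297 = -362/297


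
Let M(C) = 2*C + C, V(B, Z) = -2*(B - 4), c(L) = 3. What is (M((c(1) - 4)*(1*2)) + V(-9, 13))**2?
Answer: 400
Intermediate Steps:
V(B, Z) = 8 - 2*B (V(B, Z) = -2*(-4 + B) = 8 - 2*B)
M(C) = 3*C
(M((c(1) - 4)*(1*2)) + V(-9, 13))**2 = (3*((3 - 4)*(1*2)) + (8 - 2*(-9)))**2 = (3*(-1*2) + (8 + 18))**2 = (3*(-2) + 26)**2 = (-6 + 26)**2 = 20**2 = 400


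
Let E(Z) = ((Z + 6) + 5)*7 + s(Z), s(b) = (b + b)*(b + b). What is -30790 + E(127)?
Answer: 34692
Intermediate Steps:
s(b) = 4*b² (s(b) = (2*b)*(2*b) = 4*b²)
E(Z) = 77 + 4*Z² + 7*Z (E(Z) = ((Z + 6) + 5)*7 + 4*Z² = ((6 + Z) + 5)*7 + 4*Z² = (11 + Z)*7 + 4*Z² = (77 + 7*Z) + 4*Z² = 77 + 4*Z² + 7*Z)
-30790 + E(127) = -30790 + (77 + 4*127² + 7*127) = -30790 + (77 + 4*16129 + 889) = -30790 + (77 + 64516 + 889) = -30790 + 65482 = 34692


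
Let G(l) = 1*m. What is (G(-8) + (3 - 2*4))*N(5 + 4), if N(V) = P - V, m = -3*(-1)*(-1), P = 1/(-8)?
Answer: 73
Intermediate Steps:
P = -1/8 ≈ -0.12500
m = -3 (m = 3*(-1) = -3)
N(V) = -1/8 - V
G(l) = -3 (G(l) = 1*(-3) = -3)
(G(-8) + (3 - 2*4))*N(5 + 4) = (-3 + (3 - 2*4))*(-1/8 - (5 + 4)) = (-3 + (3 - 8))*(-1/8 - 1*9) = (-3 - 5)*(-1/8 - 9) = -8*(-73/8) = 73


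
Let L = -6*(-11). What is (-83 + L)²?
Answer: 289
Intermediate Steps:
L = 66
(-83 + L)² = (-83 + 66)² = (-17)² = 289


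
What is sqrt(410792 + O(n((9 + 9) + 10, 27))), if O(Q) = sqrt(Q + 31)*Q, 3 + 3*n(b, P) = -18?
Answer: sqrt(410792 - 14*sqrt(6)) ≈ 640.90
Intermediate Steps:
n(b, P) = -7 (n(b, P) = -1 + (1/3)*(-18) = -1 - 6 = -7)
O(Q) = Q*sqrt(31 + Q) (O(Q) = sqrt(31 + Q)*Q = Q*sqrt(31 + Q))
sqrt(410792 + O(n((9 + 9) + 10, 27))) = sqrt(410792 - 7*sqrt(31 - 7)) = sqrt(410792 - 14*sqrt(6))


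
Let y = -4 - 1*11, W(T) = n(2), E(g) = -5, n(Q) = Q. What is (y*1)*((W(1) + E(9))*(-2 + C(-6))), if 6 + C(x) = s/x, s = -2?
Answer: -345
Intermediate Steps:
W(T) = 2
y = -15 (y = -4 - 11 = -15)
C(x) = -6 - 2/x
(y*1)*((W(1) + E(9))*(-2 + C(-6))) = (-15*1)*((2 - 5)*(-2 + (-6 - 2/(-6)))) = -(-45)*(-2 + (-6 - 2*(-⅙))) = -(-45)*(-2 + (-6 + ⅓)) = -(-45)*(-2 - 17/3) = -(-45)*(-23)/3 = -15*23 = -345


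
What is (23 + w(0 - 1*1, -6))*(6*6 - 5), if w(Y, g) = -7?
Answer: 496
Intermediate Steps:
(23 + w(0 - 1*1, -6))*(6*6 - 5) = (23 - 7)*(6*6 - 5) = 16*(36 - 5) = 16*31 = 496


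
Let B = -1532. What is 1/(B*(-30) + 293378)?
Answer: 1/339338 ≈ 2.9469e-6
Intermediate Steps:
1/(B*(-30) + 293378) = 1/(-1532*(-30) + 293378) = 1/(45960 + 293378) = 1/339338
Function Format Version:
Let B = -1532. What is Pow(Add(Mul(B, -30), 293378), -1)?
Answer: Rational(1, 339338) ≈ 2.9469e-6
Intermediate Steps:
Pow(Add(Mul(B, -30), 293378), -1) = Pow(Add(Mul(-1532, -30), 293378), -1) = Pow(Add(45960, 293378), -1) = Pow(339338, -1) = Rational(1, 339338)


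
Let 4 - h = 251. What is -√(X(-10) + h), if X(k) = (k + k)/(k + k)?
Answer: -I*√246 ≈ -15.684*I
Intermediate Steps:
h = -247 (h = 4 - 1*251 = 4 - 251 = -247)
X(k) = 1 (X(k) = (2*k)/((2*k)) = (2*k)*(1/(2*k)) = 1)
-√(X(-10) + h) = -√(1 - 247) = -√(-246) = -I*√246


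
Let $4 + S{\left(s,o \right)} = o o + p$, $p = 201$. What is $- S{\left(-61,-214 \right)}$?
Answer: $-45993$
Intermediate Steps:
$S{\left(s,o \right)} = 197 + o^{2}$ ($S{\left(s,o \right)} = -4 + \left(o o + 201\right) = -4 + \left(o^{2} + 201\right) = -4 + \left(201 + o^{2}\right) = 197 + o^{2}$)
$- S{\left(-61,-214 \right)} = - (197 + \left(-214\right)^{2}) = - (197 + 45796) = \left(-1\right) 45993 = -45993$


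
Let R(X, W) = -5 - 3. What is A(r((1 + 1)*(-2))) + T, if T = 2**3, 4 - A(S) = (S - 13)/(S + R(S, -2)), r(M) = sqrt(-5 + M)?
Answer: 763/73 - 15*I/73 ≈ 10.452 - 0.20548*I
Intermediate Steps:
R(X, W) = -8
A(S) = 4 - (-13 + S)/(-8 + S) (A(S) = 4 - (S - 13)/(S - 8) = 4 - (-13 + S)/(-8 + S))
T = 8
A(r((1 + 1)*(-2))) + T = (-19 + 3*sqrt(-5 + (1 + 1)*(-2)))/(-8 + sqrt(-5 + (1 + 1)*(-2))) + 8 = (-19 + 3*sqrt(-5 + 2*(-2)))/(-8 + sqrt(-5 + 2*(-2))) + 8 = (-19 + 3*sqrt(-5 - 4))/(-8 + sqrt(-5 - 4)) + 8 = (-19 + 3*sqrt(-9))/(-8 + sqrt(-9)) + 8 = (-19 + 3*(3*I))/(-8 + 3*I) + 8 = ((-8 - 3*I)/73)*(-19 + 9*I) + 8 = (-19 + 9*I)*(-8 - 3*I)/73 + 8 = 8 + (-19 + 9*I)*(-8 - 3*I)/73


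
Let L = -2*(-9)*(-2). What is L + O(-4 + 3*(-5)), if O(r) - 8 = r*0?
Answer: -28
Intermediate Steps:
O(r) = 8 (O(r) = 8 + r*0 = 8 + 0 = 8)
L = -36 (L = 18*(-2) = -36)
L + O(-4 + 3*(-5)) = -36 + 8 = -28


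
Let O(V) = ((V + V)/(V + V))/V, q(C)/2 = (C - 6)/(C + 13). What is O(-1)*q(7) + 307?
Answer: 3069/10 ≈ 306.90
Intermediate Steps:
q(C) = 2*(-6 + C)/(13 + C) (q(C) = 2*((C - 6)/(C + 13)) = 2*((-6 + C)/(13 + C)) = 2*(-6 + C)/(13 + C))
O(V) = 1/V (O(V) = ((2*V)/((2*V)))/V = ((2*V)*(1/(2*V)))/V = 1/V)
O(-1)*q(7) + 307 = (2*(-6 + 7)/(13 + 7))/(-1) + 307 = -2/20 + 307 = -1*⅒ + 307 = -⅒ + 307 = 3069/10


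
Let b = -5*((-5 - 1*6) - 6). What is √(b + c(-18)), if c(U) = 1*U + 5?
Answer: 6*√2 ≈ 8.4853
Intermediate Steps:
c(U) = 5 + U (c(U) = U + 5 = 5 + U)
b = 85 (b = -5*((-5 - 6) - 6) = -5*(-11 - 6) = -5*(-17) = 85)
√(b + c(-18)) = √(85 + (5 - 18)) = √(85 - 13) = √72 = 6*√2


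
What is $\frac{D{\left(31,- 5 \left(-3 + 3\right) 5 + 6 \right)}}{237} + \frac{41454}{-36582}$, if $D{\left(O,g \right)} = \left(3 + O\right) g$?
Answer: $- \frac{18745}{68809} \approx -0.27242$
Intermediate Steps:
$D{\left(O,g \right)} = g \left(3 + O\right)$
$\frac{D{\left(31,- 5 \left(-3 + 3\right) 5 + 6 \right)}}{237} + \frac{41454}{-36582} = \frac{\left(- 5 \left(-3 + 3\right) 5 + 6\right) \left(3 + 31\right)}{237} + \frac{41454}{-36582} = \left(- 5 \cdot 0 \cdot 5 + 6\right) 34 \cdot \frac{1}{237} + 41454 \left(- \frac{1}{36582}\right) = \left(\left(-5\right) 0 + 6\right) 34 \cdot \frac{1}{237} - \frac{987}{871} = \left(0 + 6\right) 34 \cdot \frac{1}{237} - \frac{987}{871} = 6 \cdot 34 \cdot \frac{1}{237} - \frac{987}{871} = 204 \cdot \frac{1}{237} - \frac{987}{871} = \frac{68}{79} - \frac{987}{871} = - \frac{18745}{68809}$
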